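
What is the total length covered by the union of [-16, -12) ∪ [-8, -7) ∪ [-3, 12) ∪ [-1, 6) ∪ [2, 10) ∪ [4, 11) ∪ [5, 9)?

20

Merged: [-16, -12), [-8, -7), [-3, 12).
Lengths: 4 + 1 + 15 = 20.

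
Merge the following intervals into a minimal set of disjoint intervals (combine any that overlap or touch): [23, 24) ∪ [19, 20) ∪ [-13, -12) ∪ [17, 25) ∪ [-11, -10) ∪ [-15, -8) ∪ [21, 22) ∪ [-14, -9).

Sort by start: [-15, -8), [-14, -9), [-13, -12), [-11, -10), [17, 25), [19, 20), [21, 22), [23, 24).
[-14, -9) overlaps/touches [-15, -8) → extend to [-15, -8).
[-13, -12) overlaps/touches [-15, -8) → extend to [-15, -8).
[-11, -10) overlaps/touches [-15, -8) → extend to [-15, -8).
[17, 25) is disjoint → start new block.
[19, 20) overlaps/touches [17, 25) → extend to [17, 25).
[21, 22) overlaps/touches [17, 25) → extend to [17, 25).
[23, 24) overlaps/touches [17, 25) → extend to [17, 25).

[-15, -8) ∪ [17, 25)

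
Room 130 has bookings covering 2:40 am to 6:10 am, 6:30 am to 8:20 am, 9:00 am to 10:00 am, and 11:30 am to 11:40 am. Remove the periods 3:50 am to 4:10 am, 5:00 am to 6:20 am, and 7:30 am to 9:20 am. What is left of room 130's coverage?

2:40 am-6:10 am with B removed leaves 2:40 am-3:50 am, 4:10 am-5:00 am.
6:30 am-8:20 am with B removed leaves 6:30 am-7:30 am.
9:00 am-10:00 am with B removed leaves 9:20 am-10:00 am.
11:30 am-11:40 am is untouched.

2:40 am-3:50 am, 4:10 am-5:00 am, 6:30 am-7:30 am, 9:20 am-10:00 am, 11:30 am-11:40 am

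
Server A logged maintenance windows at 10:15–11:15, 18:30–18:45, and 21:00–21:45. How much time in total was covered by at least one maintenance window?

2 h

Merged: 10:15–11:15, 18:30–18:45, 21:00–21:45.
Lengths: 1 h + 15 min + 45 min = 2 h.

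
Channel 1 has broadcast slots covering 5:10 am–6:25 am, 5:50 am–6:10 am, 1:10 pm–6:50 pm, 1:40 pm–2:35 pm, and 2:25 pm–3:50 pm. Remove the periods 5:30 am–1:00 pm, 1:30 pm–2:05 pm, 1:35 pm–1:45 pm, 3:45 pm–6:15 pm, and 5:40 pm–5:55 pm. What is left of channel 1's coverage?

First set merges to 5:10 am–6:25 am, 1:10 pm–6:50 pm.
Second set merges to 5:30 am–1:00 pm, 1:30 pm–2:05 pm, 3:45 pm–6:15 pm.
5:10 am–6:25 am with B removed leaves 5:10 am–5:30 am.
1:10 pm–6:50 pm with B removed leaves 1:10 pm–1:30 pm, 2:05 pm–3:45 pm, 6:15 pm–6:50 pm.

5:10 am–5:30 am, 1:10 pm–1:30 pm, 2:05 pm–3:45 pm, 6:15 pm–6:50 pm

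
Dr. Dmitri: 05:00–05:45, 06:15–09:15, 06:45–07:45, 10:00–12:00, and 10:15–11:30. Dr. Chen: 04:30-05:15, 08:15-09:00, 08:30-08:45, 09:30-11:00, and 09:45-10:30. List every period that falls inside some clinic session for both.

05:00-05:15, 08:15-09:00, 10:00-11:00

A, merged: 05:00-05:45, 06:15-09:15, 10:00-12:00.
B, merged: 04:30-05:15, 08:15-09:00, 09:30-11:00.
05:00-05:45 overlaps B on 05:00-05:15.
06:15-09:15 overlaps B on 08:15-09:00.
10:00-12:00 overlaps B on 10:00-11:00.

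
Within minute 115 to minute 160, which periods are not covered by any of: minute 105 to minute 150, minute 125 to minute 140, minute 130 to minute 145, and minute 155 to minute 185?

minute 150 to minute 155

Covered (merged): minute 105 to minute 150, minute 155 to minute 185.
Uncovered inside minute 115 to minute 160: minute 150 to minute 155.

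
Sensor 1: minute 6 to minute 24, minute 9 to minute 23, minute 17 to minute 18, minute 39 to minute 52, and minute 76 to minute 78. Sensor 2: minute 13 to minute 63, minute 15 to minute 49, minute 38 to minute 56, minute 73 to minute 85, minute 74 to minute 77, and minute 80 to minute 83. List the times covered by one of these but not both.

A, merged: minute 6 to minute 24, minute 39 to minute 52, minute 76 to minute 78.
B, merged: minute 13 to minute 63, minute 73 to minute 85.
A but not B: minute 6 to minute 13.
B but not A: minute 24 to minute 39, minute 52 to minute 63, minute 73 to minute 76, minute 78 to minute 85.
Combining gives A △ B.

minute 6 to minute 13, minute 24 to minute 39, minute 52 to minute 63, minute 73 to minute 76, minute 78 to minute 85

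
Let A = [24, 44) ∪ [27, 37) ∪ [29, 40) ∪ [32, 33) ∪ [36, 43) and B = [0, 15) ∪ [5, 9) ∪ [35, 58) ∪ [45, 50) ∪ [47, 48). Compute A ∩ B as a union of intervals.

[35, 44)

A, merged: [24, 44).
B, merged: [0, 15), [35, 58).
[24, 44) meets the second set on [35, 44).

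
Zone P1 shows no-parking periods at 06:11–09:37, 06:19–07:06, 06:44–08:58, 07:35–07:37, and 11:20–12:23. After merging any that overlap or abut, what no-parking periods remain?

06:19-07:06 overlaps/touches 06:11-09:37 → extend to 06:11-09:37.
06:44-08:58 overlaps/touches 06:11-09:37 → extend to 06:11-09:37.
07:35-07:37 overlaps/touches 06:11-09:37 → extend to 06:11-09:37.
11:20-12:23 is disjoint → start new block.

06:11-09:37, 11:20-12:23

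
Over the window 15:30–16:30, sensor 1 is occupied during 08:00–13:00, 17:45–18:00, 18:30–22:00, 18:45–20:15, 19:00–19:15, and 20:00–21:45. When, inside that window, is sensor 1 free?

The merged coverage is 08:00-13:00, 17:45-18:00, 18:30-22:00.
Complement within 15:30-16:30: 15:30-16:30.

15:30-16:30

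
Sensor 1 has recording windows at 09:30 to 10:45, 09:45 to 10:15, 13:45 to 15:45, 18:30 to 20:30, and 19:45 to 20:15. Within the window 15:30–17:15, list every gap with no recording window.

Covered (merged): 09:30-10:45, 13:45-15:45, 18:30-20:30.
Complement within 15:30-17:15: 15:45-17:15.

15:45-17:15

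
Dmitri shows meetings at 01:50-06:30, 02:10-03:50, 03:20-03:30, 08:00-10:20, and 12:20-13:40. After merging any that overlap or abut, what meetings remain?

02:10–03:50 overlaps/touches 01:50–06:30 → extend to 01:50–06:30.
03:20–03:30 overlaps/touches 01:50–06:30 → extend to 01:50–06:30.
08:00–10:20 is disjoint → start new block.
12:20–13:40 is disjoint → start new block.

01:50–06:30, 08:00–10:20, 12:20–13:40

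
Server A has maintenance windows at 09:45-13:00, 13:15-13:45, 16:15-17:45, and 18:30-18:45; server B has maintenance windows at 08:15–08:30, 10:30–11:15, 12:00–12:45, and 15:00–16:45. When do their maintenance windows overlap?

09:45–13:00 ∩ B → 10:30–11:15, 12:00–12:45.
13:15–13:45 meets no B interval.
16:15–17:45 ∩ B → 16:15–16:45.
18:30–18:45 meets no B interval.

10:30–11:15, 12:00–12:45, 16:15–16:45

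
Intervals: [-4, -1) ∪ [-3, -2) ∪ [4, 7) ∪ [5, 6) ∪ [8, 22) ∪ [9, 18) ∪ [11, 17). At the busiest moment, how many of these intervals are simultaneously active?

Sweep endpoints in order; track running count of active intervals.
Peak of 3 reached at 11.

3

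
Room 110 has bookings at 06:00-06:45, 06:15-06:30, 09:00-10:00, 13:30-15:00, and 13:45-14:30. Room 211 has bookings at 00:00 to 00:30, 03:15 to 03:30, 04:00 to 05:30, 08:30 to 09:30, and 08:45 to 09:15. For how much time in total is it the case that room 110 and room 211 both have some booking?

30 min

First set merges to 06:00–06:45, 09:00–10:00, 13:30–15:00.
Second set merges to 00:00–00:30, 03:15–03:30, 04:00–05:30, 08:30–09:30.
A ∩ B = 09:00–09:30.
Total: 30 min.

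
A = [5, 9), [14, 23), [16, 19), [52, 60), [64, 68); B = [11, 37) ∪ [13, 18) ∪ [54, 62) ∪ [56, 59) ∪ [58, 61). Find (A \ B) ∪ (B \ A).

[5, 9) ∪ [11, 14) ∪ [23, 37) ∪ [52, 54) ∪ [60, 62) ∪ [64, 68)

First set merges to [5, 9), [14, 23), [52, 60), [64, 68).
Second set merges to [11, 37), [54, 62).
A \ B = [5, 9), [52, 54), [64, 68).
B \ A = [11, 14), [23, 37), [60, 62).
Union of the two gives the symmetric difference.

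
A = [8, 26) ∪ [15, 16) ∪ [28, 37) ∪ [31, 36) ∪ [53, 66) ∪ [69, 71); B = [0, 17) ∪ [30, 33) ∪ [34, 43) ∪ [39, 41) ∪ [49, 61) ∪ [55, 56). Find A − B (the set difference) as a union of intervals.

[17, 26) ∪ [28, 30) ∪ [33, 34) ∪ [61, 66) ∪ [69, 71)

A, merged: [8, 26), [28, 37), [53, 66), [69, 71).
B, merged: [0, 17), [30, 33), [34, 43), [49, 61).
[8, 26) \ B = [17, 26).
[28, 37) \ B = [28, 30), [33, 34).
[53, 66) \ B = [61, 66).
[69, 71): nothing removed.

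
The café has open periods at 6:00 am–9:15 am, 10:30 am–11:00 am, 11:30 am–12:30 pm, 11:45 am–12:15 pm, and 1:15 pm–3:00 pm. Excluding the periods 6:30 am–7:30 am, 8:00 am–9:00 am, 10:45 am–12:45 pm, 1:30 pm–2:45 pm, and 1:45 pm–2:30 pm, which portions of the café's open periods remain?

6:00 am–6:30 am, 7:30 am–8:00 am, 9:00 am–9:15 am, 10:30 am–10:45 am, 1:15 pm–1:30 pm, 2:45 pm–3:00 pm

First set merges to 6:00 am–9:15 am, 10:30 am–11:00 am, 11:30 am–12:30 pm, 1:15 pm–3:00 pm.
Second set merges to 6:30 am–7:30 am, 8:00 am–9:00 am, 10:45 am–12:45 pm, 1:30 pm–2:45 pm.
6:00 am–9:15 am minus B → 6:00 am–6:30 am, 7:30 am–8:00 am, 9:00 am–9:15 am.
10:30 am–11:00 am minus B → 10:30 am–10:45 am.
11:30 am–12:30 pm: fully covered by B → removed.
1:15 pm–3:00 pm minus B → 1:15 pm–1:30 pm, 2:45 pm–3:00 pm.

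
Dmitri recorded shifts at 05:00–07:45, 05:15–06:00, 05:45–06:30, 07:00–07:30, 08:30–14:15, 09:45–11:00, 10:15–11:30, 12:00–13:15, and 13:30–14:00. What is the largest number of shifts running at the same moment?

3

At 05:45, 3 of the intervals are simultaneously active.
No point has more.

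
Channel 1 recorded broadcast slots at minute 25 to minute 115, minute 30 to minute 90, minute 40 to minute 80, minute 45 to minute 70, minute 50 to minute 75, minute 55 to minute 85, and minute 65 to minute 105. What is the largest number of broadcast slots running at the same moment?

Walk the sorted start/end points keeping a running depth.
The depth first hits 7 at minute 65.

7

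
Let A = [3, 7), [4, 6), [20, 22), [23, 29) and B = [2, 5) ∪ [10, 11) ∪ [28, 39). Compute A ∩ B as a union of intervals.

[3, 5) ∪ [28, 29)

A, merged: [3, 7), [20, 22), [23, 29).
[3, 7) overlaps B on [3, 5).
[20, 22) falls entirely outside B.
[23, 29) overlaps B on [28, 29).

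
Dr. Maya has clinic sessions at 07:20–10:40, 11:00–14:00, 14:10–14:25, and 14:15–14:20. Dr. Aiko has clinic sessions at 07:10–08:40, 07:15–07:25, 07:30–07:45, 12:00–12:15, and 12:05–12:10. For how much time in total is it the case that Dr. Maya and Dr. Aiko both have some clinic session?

1 h 35 min

Merge the first list: 07:20-10:40, 11:00-14:00, 14:10-14:25.
Merge the second list: 07:10-08:40, 12:00-12:15.
A ∩ B = 07:20-08:40, 12:00-12:15.
Total: 1 h 20 min + 15 min = 1 h 35 min.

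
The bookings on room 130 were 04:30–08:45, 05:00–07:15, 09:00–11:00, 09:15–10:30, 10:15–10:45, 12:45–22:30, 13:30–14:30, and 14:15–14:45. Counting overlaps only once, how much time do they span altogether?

Merged: 04:30–08:45, 09:00–11:00, 12:45–22:30.
Lengths: 4 h 15 min + 2 h + 9 h 45 min = 16 h.

16 h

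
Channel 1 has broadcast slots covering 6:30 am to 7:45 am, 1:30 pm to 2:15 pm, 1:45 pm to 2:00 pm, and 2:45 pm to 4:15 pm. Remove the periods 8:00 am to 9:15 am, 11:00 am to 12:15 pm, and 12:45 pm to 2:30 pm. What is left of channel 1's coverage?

A, merged: 6:30 am–7:45 am, 1:30 pm–2:15 pm, 2:45 pm–4:15 pm.
6:30 am–7:45 am: no B overlap → unchanged.
1:30 pm–2:15 pm: fully covered by B → removed.
2:45 pm–4:15 pm: no B overlap → unchanged.

6:30 am–7:45 am, 2:45 pm–4:15 pm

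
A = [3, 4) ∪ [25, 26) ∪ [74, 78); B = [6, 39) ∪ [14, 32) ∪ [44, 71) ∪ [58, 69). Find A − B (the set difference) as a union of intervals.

[3, 4) ∪ [74, 78)

Second set merges to [6, 39), [44, 71).
[3, 4) is untouched.
[25, 26) lies entirely inside B → drops out.
[74, 78) is untouched.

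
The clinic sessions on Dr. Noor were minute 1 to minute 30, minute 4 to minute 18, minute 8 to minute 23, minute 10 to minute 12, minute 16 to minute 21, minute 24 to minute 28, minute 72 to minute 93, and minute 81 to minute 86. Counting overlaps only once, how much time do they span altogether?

Merged: minute 1 to minute 30, minute 72 to minute 93.
Lengths: 29 minutes + 21 minutes = 50 minutes.

50 minutes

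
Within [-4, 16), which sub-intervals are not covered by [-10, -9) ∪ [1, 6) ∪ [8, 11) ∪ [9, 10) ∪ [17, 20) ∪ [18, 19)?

[-4, 1) ∪ [6, 8) ∪ [11, 16)

After merging, the occupied span is [-10, -9), [1, 6), [8, 11), [17, 20).
Complement within [-4, 16): [-4, 1), [6, 8), [11, 16).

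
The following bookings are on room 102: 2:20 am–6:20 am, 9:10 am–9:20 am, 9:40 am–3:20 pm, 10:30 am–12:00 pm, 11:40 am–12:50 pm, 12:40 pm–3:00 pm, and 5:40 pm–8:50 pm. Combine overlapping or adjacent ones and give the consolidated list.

2:20 am-6:20 am, 9:10 am-9:20 am, 9:40 am-3:20 pm, 5:40 pm-8:50 pm

9:10 am-9:20 am is disjoint → start new block.
9:40 am-3:20 pm is disjoint → start new block.
10:30 am-12:00 pm overlaps/touches 9:40 am-3:20 pm → extend to 9:40 am-3:20 pm.
11:40 am-12:50 pm overlaps/touches 9:40 am-3:20 pm → extend to 9:40 am-3:20 pm.
12:40 pm-3:00 pm overlaps/touches 9:40 am-3:20 pm → extend to 9:40 am-3:20 pm.
5:40 pm-8:50 pm is disjoint → start new block.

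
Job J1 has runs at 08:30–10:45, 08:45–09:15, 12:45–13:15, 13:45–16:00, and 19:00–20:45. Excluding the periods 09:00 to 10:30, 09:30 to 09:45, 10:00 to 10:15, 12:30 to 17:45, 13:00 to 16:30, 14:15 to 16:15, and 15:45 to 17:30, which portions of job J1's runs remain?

A, merged: 08:30-10:45, 12:45-13:15, 13:45-16:00, 19:00-20:45.
B, merged: 09:00-10:30, 12:30-17:45.
08:30-10:45 minus B → 08:30-09:00, 10:30-10:45.
12:45-13:15: fully covered by B → removed.
13:45-16:00: fully covered by B → removed.
19:00-20:45: no B overlap → unchanged.

08:30-09:00, 10:30-10:45, 19:00-20:45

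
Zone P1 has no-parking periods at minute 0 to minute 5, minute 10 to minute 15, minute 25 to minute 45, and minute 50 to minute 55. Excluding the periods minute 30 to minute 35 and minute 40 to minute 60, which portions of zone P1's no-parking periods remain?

minute 0 to minute 5: no B overlap → unchanged.
minute 10 to minute 15: no B overlap → unchanged.
minute 25 to minute 45 minus B → minute 25 to minute 30, minute 35 to minute 40.
minute 50 to minute 55: fully covered by B → removed.

minute 0 to minute 5, minute 10 to minute 15, minute 25 to minute 30, minute 35 to minute 40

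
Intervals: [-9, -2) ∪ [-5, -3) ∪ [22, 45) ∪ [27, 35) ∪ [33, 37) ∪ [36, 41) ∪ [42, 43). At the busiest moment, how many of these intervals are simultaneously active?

Sweep endpoints in order; track running count of active intervals.
Peak of 3 reached at 33.

3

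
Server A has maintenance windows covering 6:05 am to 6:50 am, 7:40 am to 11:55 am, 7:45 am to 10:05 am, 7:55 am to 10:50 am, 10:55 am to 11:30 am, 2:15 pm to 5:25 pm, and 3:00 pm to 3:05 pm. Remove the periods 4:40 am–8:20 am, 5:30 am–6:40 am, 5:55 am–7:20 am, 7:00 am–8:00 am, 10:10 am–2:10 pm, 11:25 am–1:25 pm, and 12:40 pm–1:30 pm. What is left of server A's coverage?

8:20 am–10:10 am, 2:15 pm–5:25 pm

Merge the first list: 6:05 am–6:50 am, 7:40 am–11:55 am, 2:15 pm–5:25 pm.
Merge the second list: 4:40 am–8:20 am, 10:10 am–2:10 pm.
6:05 am–6:50 am lies entirely inside B → drops out.
7:40 am–11:55 am with B removed leaves 8:20 am–10:10 am.
2:15 pm–5:25 pm is untouched.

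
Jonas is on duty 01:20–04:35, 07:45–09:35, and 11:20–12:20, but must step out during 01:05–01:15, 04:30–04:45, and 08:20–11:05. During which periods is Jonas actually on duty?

01:20–04:35 \ B = 01:20–04:30.
07:45–09:35 \ B = 07:45–08:20.
11:20–12:20: nothing removed.

01:20–04:30, 07:45–08:20, 11:20–12:20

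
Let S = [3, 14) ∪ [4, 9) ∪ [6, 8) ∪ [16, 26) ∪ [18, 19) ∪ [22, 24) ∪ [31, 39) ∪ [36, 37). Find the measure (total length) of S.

29

Merged: [3, 14), [16, 26), [31, 39).
Lengths: 11 + 10 + 8 = 29.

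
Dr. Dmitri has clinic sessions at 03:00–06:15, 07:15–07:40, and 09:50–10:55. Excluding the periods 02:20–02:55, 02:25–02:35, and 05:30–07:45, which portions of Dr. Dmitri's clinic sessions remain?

03:00–05:30, 09:50–10:55

B, merged: 02:20–02:55, 05:30–07:45.
03:00–06:15 \ B = 03:00–05:30.
07:15–07:40: entirely removed.
09:50–10:55: nothing removed.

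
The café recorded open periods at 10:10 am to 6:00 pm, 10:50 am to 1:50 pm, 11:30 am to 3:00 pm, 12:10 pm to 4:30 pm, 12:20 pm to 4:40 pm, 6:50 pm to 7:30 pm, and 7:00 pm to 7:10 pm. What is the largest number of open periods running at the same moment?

At 12:20 pm, 5 of the intervals are simultaneously active.
No point has more.

5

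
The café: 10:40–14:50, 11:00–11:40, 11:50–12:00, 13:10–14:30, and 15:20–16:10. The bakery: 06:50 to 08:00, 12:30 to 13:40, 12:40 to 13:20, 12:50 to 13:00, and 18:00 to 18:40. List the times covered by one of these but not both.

Merge the first list: 10:40–14:50, 15:20–16:10.
Merge the second list: 06:50–08:00, 12:30–13:40, 18:00–18:40.
A but not B: 10:40–12:30, 13:40–14:50, 15:20–16:10.
B but not A: 06:50–08:00, 18:00–18:40.
Combining gives A △ B.

06:50–08:00, 10:40–12:30, 13:40–14:50, 15:20–16:10, 18:00–18:40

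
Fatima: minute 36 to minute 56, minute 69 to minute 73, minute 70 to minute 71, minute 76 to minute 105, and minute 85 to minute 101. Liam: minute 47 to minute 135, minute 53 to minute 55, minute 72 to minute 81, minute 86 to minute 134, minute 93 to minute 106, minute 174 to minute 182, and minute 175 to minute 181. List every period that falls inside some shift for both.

A, merged: minute 36 to minute 56, minute 69 to minute 73, minute 76 to minute 105.
B, merged: minute 47 to minute 135, minute 174 to minute 182.
minute 36 to minute 56 meets the second set on minute 47 to minute 56.
minute 69 to minute 73 meets the second set on minute 69 to minute 73.
minute 76 to minute 105 meets the second set on minute 76 to minute 105.

minute 47 to minute 56, minute 69 to minute 73, minute 76 to minute 105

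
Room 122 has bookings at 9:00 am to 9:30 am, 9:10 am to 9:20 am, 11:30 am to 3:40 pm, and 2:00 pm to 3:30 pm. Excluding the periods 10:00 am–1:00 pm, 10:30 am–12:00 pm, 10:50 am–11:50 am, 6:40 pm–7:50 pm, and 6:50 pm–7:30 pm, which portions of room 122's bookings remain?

First set merges to 9:00 am-9:30 am, 11:30 am-3:40 pm.
Second set merges to 10:00 am-1:00 pm, 6:40 pm-7:50 pm.
9:00 am-9:30 am: nothing removed.
11:30 am-3:40 pm \ B = 1:00 pm-3:40 pm.

9:00 am-9:30 am, 1:00 pm-3:40 pm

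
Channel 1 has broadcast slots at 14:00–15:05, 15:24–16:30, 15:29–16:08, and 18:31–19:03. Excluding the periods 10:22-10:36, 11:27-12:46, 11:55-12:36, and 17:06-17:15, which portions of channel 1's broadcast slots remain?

Merge the first list: 14:00–15:05, 15:24–16:30, 18:31–19:03.
Merge the second list: 10:22–10:36, 11:27–12:46, 17:06–17:15.
14:00–15:05: nothing removed.
15:24–16:30: nothing removed.
18:31–19:03: nothing removed.

14:00–15:05, 15:24–16:30, 18:31–19:03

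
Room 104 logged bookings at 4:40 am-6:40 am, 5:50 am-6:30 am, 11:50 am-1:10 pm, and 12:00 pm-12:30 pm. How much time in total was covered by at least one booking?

3 h 20 min

Merged: 4:40 am–6:40 am, 11:50 am–1:10 pm.
Lengths: 2 h + 1 h 20 min = 3 h 20 min.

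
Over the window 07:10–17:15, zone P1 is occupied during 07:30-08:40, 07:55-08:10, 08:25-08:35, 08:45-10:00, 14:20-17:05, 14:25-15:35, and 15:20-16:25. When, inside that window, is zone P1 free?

07:10–07:30, 08:40–08:45, 10:00–14:20, 17:05–17:15

The merged coverage is 07:30–08:40, 08:45–10:00, 14:20–17:05.
Uncovered inside 07:10–17:15: 07:10–07:30, 08:40–08:45, 10:00–14:20, 17:05–17:15.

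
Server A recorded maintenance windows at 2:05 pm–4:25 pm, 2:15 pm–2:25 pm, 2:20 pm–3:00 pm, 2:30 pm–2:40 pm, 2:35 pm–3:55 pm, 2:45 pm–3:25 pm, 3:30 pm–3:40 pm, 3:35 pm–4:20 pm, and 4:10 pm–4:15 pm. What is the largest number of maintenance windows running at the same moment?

Walk the sorted start/end points keeping a running depth.
The depth first hits 4 at 2:35 pm.

4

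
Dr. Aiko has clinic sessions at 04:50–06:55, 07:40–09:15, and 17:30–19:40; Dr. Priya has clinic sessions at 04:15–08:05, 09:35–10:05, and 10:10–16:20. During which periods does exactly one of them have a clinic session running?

04:15–04:50, 06:55–07:40, 08:05–09:15, 09:35–10:05, 10:10–16:20, 17:30–19:40

A \ B = 08:05–09:15, 17:30–19:40.
B \ A = 04:15–04:50, 06:55–07:40, 09:35–10:05, 10:10–16:20.
Union of the two gives the symmetric difference.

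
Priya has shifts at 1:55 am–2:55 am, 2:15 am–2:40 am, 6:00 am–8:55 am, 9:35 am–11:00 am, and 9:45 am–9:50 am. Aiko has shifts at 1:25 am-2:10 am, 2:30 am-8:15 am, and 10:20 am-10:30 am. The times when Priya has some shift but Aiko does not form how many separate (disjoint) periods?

4

First set merges to 1:55 am-2:55 am, 6:00 am-8:55 am, 9:35 am-11:00 am.
A \ B = 2:10 am-2:30 am, 8:15 am-8:55 am, 9:35 am-10:20 am, 10:30 am-11:00 am.
That is 4 disjoint pieces.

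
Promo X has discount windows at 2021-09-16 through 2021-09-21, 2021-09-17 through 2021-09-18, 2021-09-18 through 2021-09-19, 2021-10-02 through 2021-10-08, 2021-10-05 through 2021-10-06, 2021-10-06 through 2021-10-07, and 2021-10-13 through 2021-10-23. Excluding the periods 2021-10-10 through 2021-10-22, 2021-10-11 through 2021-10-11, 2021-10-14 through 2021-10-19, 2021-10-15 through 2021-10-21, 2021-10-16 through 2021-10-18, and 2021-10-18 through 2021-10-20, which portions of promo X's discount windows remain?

A, merged: 2021-09-16 through 2021-09-21, 2021-10-02 through 2021-10-08, 2021-10-13 through 2021-10-23.
B, merged: 2021-10-10 through 2021-10-22.
2021-09-16 through 2021-09-21: nothing removed.
2021-10-02 through 2021-10-08: nothing removed.
2021-10-13 through 2021-10-23 \ B = 2021-10-23 through 2021-10-23.

2021-09-16 through 2021-09-21, 2021-10-02 through 2021-10-08, 2021-10-23 through 2021-10-23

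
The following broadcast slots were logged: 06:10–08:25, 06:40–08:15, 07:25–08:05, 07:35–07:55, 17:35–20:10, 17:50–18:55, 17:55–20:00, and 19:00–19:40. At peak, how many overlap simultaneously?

4

Sweep endpoints in order; track running count of active intervals.
Peak of 4 reached at 07:35.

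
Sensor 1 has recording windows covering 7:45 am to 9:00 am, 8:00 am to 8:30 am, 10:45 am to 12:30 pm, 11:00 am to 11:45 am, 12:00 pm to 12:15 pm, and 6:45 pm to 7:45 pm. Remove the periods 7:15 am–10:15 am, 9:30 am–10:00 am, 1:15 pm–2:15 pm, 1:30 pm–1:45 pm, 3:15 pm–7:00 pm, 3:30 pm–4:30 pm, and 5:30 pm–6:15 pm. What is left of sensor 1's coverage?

First set merges to 7:45 am–9:00 am, 10:45 am–12:30 pm, 6:45 pm–7:45 pm.
Second set merges to 7:15 am–10:15 am, 1:15 pm–2:15 pm, 3:15 pm–7:00 pm.
7:45 am–9:00 am: fully covered by B → removed.
10:45 am–12:30 pm: no B overlap → unchanged.
6:45 pm–7:45 pm minus B → 7:00 pm–7:45 pm.

10:45 am–12:30 pm, 7:00 pm–7:45 pm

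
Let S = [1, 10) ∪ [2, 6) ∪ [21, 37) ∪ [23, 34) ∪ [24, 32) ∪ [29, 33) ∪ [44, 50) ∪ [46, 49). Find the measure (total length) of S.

Merged: [1, 10), [21, 37), [44, 50).
Lengths: 9 + 16 + 6 = 31.

31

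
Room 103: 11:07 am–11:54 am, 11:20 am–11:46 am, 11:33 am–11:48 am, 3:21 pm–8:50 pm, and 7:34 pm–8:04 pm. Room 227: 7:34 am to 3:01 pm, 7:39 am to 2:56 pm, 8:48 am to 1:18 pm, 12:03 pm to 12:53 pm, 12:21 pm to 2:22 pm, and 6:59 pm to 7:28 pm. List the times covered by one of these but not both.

7:34 am–11:07 am, 11:54 am–3:01 pm, 3:21 pm–6:59 pm, 7:28 pm–8:50 pm

A, merged: 11:07 am–11:54 am, 3:21 pm–8:50 pm.
B, merged: 7:34 am–3:01 pm, 6:59 pm–7:28 pm.
Only in the first: 3:21 pm–6:59 pm, 7:28 pm–8:50 pm.
Only in the second: 7:34 am–11:07 am, 11:54 am–3:01 pm.
Together these are the periods covered by exactly one.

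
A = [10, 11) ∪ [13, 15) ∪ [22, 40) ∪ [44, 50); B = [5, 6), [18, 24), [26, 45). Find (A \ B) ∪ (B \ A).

A \ B = [10, 11), [13, 15), [24, 26), [45, 50).
B \ A = [5, 6), [18, 22), [40, 44).
Union of the two gives the symmetric difference.

[5, 6) ∪ [10, 11) ∪ [13, 15) ∪ [18, 22) ∪ [24, 26) ∪ [40, 44) ∪ [45, 50)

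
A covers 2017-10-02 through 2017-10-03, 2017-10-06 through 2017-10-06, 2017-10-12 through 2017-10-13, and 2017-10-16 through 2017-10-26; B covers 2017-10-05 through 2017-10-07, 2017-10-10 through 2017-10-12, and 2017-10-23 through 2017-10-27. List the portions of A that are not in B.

2017-10-02 through 2017-10-03: no B overlap → unchanged.
2017-10-06 through 2017-10-06: fully covered by B → removed.
2017-10-12 through 2017-10-13 minus B → 2017-10-13 through 2017-10-13.
2017-10-16 through 2017-10-26 minus B → 2017-10-16 through 2017-10-22.

2017-10-02 through 2017-10-03, 2017-10-13 through 2017-10-13, 2017-10-16 through 2017-10-22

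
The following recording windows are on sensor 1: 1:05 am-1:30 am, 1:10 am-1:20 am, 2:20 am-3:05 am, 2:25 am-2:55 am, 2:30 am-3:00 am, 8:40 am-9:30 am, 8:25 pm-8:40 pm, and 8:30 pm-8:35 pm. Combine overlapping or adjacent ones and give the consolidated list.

1:10 am-1:20 am overlaps/touches 1:05 am-1:30 am → extend to 1:05 am-1:30 am.
2:20 am-3:05 am is disjoint → start new block.
2:25 am-2:55 am overlaps/touches 2:20 am-3:05 am → extend to 2:20 am-3:05 am.
2:30 am-3:00 am overlaps/touches 2:20 am-3:05 am → extend to 2:20 am-3:05 am.
8:40 am-9:30 am is disjoint → start new block.
8:25 pm-8:40 pm is disjoint → start new block.
8:30 pm-8:35 pm overlaps/touches 8:25 pm-8:40 pm → extend to 8:25 pm-8:40 pm.

1:05 am-1:30 am, 2:20 am-3:05 am, 8:40 am-9:30 am, 8:25 pm-8:40 pm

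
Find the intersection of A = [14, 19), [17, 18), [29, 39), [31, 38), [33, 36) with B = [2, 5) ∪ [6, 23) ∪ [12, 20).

A, merged: [14, 19), [29, 39).
B, merged: [2, 5), [6, 23).
[14, 19) meets the second set on [14, 19).
[29, 39): no overlap with the second set.

[14, 19)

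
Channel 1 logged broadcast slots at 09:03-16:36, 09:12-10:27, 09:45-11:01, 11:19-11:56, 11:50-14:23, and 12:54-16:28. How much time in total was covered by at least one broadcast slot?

7 h 33 min

Merged: 09:03–16:36.
Length: 7 h 33 min.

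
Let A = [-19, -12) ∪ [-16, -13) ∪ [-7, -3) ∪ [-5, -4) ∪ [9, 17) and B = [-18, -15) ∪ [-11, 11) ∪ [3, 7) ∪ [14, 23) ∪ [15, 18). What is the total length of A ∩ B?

12

First set merges to [-19, -12), [-7, -3), [9, 17).
Second set merges to [-18, -15), [-11, 11), [14, 23).
A ∩ B = [-18, -15), [-7, -3), [9, 11), [14, 17).
Total: 3 + 4 + 2 + 3 = 12.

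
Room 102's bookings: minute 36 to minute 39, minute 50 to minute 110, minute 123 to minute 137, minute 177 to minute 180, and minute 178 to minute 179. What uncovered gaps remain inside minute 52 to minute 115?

minute 110 to minute 115

After merging, the occupied span is minute 36 to minute 39, minute 50 to minute 110, minute 123 to minute 137, minute 177 to minute 180.
Complement within minute 52 to minute 115: minute 110 to minute 115.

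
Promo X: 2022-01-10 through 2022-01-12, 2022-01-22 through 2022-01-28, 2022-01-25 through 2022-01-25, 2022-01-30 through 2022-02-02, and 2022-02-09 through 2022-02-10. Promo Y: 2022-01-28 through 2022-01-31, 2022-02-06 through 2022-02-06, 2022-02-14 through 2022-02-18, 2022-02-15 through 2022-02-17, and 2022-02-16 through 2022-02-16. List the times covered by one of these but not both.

A, merged: 2022-01-10 through 2022-01-12, 2022-01-22 through 2022-01-28, 2022-01-30 through 2022-02-02, 2022-02-09 through 2022-02-10.
B, merged: 2022-01-28 through 2022-01-31, 2022-02-06 through 2022-02-06, 2022-02-14 through 2022-02-18.
Only in the first: 2022-01-10 through 2022-01-12, 2022-01-22 through 2022-01-27, 2022-02-01 through 2022-02-02, 2022-02-09 through 2022-02-10.
Only in the second: 2022-01-29 through 2022-01-29, 2022-02-06 through 2022-02-06, 2022-02-14 through 2022-02-18.
Together these are the periods covered by exactly one.

2022-01-10 through 2022-01-12, 2022-01-22 through 2022-01-27, 2022-01-29 through 2022-01-29, 2022-02-01 through 2022-02-02, 2022-02-06 through 2022-02-06, 2022-02-09 through 2022-02-10, 2022-02-14 through 2022-02-18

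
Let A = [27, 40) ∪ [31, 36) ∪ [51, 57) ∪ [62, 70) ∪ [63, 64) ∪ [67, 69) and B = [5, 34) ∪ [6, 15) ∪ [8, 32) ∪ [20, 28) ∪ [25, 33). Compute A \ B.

[34, 40) ∪ [51, 57) ∪ [62, 70)

Merge the first list: [27, 40), [51, 57), [62, 70).
Merge the second list: [5, 34).
[27, 40) minus B → [34, 40).
[51, 57): no B overlap → unchanged.
[62, 70): no B overlap → unchanged.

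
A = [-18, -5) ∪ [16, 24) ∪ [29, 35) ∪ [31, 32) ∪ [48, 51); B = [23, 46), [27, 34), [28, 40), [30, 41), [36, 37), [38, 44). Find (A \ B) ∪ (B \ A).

[-18, -5) ∪ [16, 23) ∪ [24, 29) ∪ [35, 46) ∪ [48, 51)

A, merged: [-18, -5), [16, 24), [29, 35), [48, 51).
B, merged: [23, 46).
Only in the first: [-18, -5), [16, 23), [48, 51).
Only in the second: [24, 29), [35, 46).
Together these are the periods covered by exactly one.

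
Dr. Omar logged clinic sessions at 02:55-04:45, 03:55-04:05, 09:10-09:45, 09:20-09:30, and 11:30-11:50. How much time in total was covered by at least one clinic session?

2 h 45 min

Merged: 02:55-04:45, 09:10-09:45, 11:30-11:50.
Lengths: 1 h 50 min + 35 min + 20 min = 2 h 45 min.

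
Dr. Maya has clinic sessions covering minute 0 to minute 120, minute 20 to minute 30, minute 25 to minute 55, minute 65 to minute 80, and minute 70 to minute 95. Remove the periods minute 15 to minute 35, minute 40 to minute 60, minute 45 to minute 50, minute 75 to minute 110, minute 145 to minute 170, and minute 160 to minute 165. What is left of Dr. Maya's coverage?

A, merged: minute 0 to minute 120.
B, merged: minute 15 to minute 35, minute 40 to minute 60, minute 75 to minute 110, minute 145 to minute 170.
minute 0 to minute 120 with B removed leaves minute 0 to minute 15, minute 35 to minute 40, minute 60 to minute 75, minute 110 to minute 120.

minute 0 to minute 15, minute 35 to minute 40, minute 60 to minute 75, minute 110 to minute 120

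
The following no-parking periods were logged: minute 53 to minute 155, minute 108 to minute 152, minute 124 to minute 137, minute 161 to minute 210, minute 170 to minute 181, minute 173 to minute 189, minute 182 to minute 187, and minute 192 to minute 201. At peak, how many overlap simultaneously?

Walk the sorted start/end points keeping a running depth.
The depth first hits 3 at minute 124.

3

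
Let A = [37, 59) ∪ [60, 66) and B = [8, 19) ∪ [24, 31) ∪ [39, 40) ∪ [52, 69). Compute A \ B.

[37, 59) \ B = [37, 39), [40, 52).
[60, 66): entirely removed.

[37, 39) ∪ [40, 52)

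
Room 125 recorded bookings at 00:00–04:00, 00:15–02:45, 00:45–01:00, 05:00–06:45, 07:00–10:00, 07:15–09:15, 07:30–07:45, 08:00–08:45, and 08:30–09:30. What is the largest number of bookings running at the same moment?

4

At 08:30, 4 of the intervals are simultaneously active.
No point has more.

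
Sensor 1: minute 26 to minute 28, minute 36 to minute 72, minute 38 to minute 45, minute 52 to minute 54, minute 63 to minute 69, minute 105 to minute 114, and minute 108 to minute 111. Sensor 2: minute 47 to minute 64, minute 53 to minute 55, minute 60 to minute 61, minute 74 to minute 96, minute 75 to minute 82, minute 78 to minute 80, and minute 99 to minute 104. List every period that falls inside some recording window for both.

minute 47 to minute 64

Merge the first list: minute 26 to minute 28, minute 36 to minute 72, minute 105 to minute 114.
Merge the second list: minute 47 to minute 64, minute 74 to minute 96, minute 99 to minute 104.
minute 26 to minute 28: no overlap with the second set.
minute 36 to minute 72 meets the second set on minute 47 to minute 64.
minute 105 to minute 114: no overlap with the second set.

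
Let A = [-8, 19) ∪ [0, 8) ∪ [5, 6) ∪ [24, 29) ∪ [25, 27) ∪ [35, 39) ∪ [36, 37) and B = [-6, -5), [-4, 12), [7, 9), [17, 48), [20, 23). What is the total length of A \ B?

First set merges to [-8, 19), [24, 29), [35, 39).
Second set merges to [-6, -5), [-4, 12), [17, 48).
A \ B = [-8, -6), [-5, -4), [12, 17).
Total: 2 + 1 + 5 = 8.

8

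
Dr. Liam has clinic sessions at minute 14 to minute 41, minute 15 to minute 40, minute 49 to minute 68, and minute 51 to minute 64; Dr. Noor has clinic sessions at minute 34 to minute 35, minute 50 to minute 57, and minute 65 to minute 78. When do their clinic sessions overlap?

A, merged: minute 14 to minute 41, minute 49 to minute 68.
minute 14 to minute 41 ∩ B → minute 34 to minute 35.
minute 49 to minute 68 ∩ B → minute 50 to minute 57, minute 65 to minute 68.

minute 34 to minute 35, minute 50 to minute 57, minute 65 to minute 68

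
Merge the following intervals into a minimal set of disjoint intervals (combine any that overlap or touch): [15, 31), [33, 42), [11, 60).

Sort by start: [11, 60), [15, 31), [33, 42).
[15, 31) overlaps/touches [11, 60) → extend to [11, 60).
[33, 42) overlaps/touches [11, 60) → extend to [11, 60).

[11, 60)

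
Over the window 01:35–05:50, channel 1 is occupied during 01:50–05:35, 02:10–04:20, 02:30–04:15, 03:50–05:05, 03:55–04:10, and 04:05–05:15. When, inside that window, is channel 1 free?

Covered (merged): 01:50–05:35.
Uncovered inside 01:35–05:50: 01:35–01:50, 05:35–05:50.

01:35–01:50, 05:35–05:50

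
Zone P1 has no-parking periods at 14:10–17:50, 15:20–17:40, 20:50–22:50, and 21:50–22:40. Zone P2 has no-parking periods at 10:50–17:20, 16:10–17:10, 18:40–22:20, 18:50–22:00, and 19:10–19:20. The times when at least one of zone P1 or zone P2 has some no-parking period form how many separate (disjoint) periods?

First set merges to 14:10–17:50, 20:50–22:50.
Second set merges to 10:50–17:20, 18:40–22:20.
A ∪ B = 10:50–17:50, 18:40–22:50.
That is 2 disjoint pieces.

2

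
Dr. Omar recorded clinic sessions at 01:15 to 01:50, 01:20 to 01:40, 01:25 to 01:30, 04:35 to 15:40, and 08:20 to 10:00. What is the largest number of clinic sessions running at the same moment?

3

Sweep endpoints in order; track running count of active intervals.
Peak of 3 reached at 01:25.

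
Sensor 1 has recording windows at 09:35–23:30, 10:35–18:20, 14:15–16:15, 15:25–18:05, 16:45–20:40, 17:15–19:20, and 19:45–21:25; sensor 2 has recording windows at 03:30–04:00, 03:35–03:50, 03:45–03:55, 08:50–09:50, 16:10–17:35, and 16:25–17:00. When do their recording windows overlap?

09:35-09:50, 16:10-17:35

A, merged: 09:35-23:30.
B, merged: 03:30-04:00, 08:50-09:50, 16:10-17:35.
09:35-23:30 ∩ B → 09:35-09:50, 16:10-17:35.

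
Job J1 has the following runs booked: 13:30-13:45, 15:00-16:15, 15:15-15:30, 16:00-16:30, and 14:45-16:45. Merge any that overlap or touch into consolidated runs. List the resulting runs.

Sort by start: 13:30-13:45, 14:45-16:45, 15:00-16:15, 15:15-15:30, 16:00-16:30.
14:45-16:45 is disjoint → start new block.
15:00-16:15 overlaps/touches 14:45-16:45 → extend to 14:45-16:45.
15:15-15:30 overlaps/touches 14:45-16:45 → extend to 14:45-16:45.
16:00-16:30 overlaps/touches 14:45-16:45 → extend to 14:45-16:45.

13:30-13:45, 14:45-16:45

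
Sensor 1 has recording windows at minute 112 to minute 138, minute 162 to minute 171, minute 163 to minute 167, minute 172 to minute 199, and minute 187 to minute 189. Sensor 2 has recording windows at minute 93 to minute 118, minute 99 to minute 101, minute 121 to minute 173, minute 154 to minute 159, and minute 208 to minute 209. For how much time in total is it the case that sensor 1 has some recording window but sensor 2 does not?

A, merged: minute 112 to minute 138, minute 162 to minute 171, minute 172 to minute 199.
B, merged: minute 93 to minute 118, minute 121 to minute 173, minute 208 to minute 209.
A \ B = minute 118 to minute 121, minute 173 to minute 199.
Total: 3 minutes + 26 minutes = 29 minutes.

29 minutes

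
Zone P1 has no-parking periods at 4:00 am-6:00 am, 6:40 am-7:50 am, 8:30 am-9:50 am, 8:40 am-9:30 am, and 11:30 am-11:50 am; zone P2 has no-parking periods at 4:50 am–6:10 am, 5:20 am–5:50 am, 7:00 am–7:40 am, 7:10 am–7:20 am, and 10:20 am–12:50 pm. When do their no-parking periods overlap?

4:50 am–6:00 am, 7:00 am–7:40 am, 11:30 am–11:50 am

Merge the first list: 4:00 am–6:00 am, 6:40 am–7:50 am, 8:30 am–9:50 am, 11:30 am–11:50 am.
Merge the second list: 4:50 am–6:10 am, 7:00 am–7:40 am, 10:20 am–12:50 pm.
4:00 am–6:00 am ∩ B → 4:50 am–6:00 am.
6:40 am–7:50 am ∩ B → 7:00 am–7:40 am.
8:30 am–9:50 am meets no B interval.
11:30 am–11:50 am ∩ B → 11:30 am–11:50 am.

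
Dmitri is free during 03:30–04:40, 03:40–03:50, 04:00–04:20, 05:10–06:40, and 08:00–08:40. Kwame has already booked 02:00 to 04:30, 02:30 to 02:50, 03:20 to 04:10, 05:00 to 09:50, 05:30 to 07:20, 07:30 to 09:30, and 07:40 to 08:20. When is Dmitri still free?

04:30–04:40

First set merges to 03:30–04:40, 05:10–06:40, 08:00–08:40.
Second set merges to 02:00–04:30, 05:00–09:50.
03:30–04:40 \ B = 04:30–04:40.
05:10–06:40: entirely removed.
08:00–08:40: entirely removed.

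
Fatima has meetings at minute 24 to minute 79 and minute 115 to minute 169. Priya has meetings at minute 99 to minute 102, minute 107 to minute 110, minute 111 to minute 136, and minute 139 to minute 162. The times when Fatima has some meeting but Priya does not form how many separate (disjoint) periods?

A \ B = minute 24 to minute 79, minute 136 to minute 139, minute 162 to minute 169.
That is 3 disjoint pieces.

3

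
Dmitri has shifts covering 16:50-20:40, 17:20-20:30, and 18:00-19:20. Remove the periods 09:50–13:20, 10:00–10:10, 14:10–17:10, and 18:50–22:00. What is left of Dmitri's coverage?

A, merged: 16:50–20:40.
B, merged: 09:50–13:20, 14:10–17:10, 18:50–22:00.
16:50–20:40 \ B = 17:10–18:50.

17:10–18:50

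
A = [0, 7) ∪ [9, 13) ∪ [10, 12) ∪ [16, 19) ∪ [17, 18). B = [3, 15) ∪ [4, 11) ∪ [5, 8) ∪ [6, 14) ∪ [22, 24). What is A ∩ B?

[3, 7) ∪ [9, 13)

First set merges to [0, 7), [9, 13), [16, 19).
Second set merges to [3, 15), [22, 24).
[0, 7) ∩ B → [3, 7).
[9, 13) ∩ B → [9, 13).
[16, 19) meets no B interval.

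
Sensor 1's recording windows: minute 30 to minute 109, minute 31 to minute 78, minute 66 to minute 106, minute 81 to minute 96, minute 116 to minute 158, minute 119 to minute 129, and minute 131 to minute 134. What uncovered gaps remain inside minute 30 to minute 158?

minute 109 to minute 116

The merged coverage is minute 30 to minute 109, minute 116 to minute 158.
Complement within minute 30 to minute 158: minute 109 to minute 116.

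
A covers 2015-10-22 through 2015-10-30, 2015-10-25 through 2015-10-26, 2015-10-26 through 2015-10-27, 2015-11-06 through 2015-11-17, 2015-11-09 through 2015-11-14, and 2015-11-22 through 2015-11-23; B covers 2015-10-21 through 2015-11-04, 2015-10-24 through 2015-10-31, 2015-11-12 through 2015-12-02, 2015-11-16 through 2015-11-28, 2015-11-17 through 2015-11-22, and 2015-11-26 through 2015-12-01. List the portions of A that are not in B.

First set merges to 2015-10-22 through 2015-10-30, 2015-11-06 through 2015-11-17, 2015-11-22 through 2015-11-23.
Second set merges to 2015-10-21 through 2015-11-04, 2015-11-12 through 2015-12-02.
2015-10-22 through 2015-10-30: entirely removed.
2015-11-06 through 2015-11-17 \ B = 2015-11-06 through 2015-11-11.
2015-11-22 through 2015-11-23: entirely removed.

2015-11-06 through 2015-11-11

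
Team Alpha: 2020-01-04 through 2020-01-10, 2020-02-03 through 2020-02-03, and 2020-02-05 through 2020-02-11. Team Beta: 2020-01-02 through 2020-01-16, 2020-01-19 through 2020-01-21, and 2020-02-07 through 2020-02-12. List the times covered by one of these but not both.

A \ B = 2020-02-03 through 2020-02-03, 2020-02-05 through 2020-02-06.
B \ A = 2020-01-02 through 2020-01-03, 2020-01-11 through 2020-01-16, 2020-01-19 through 2020-01-21, 2020-02-12 through 2020-02-12.
Union of the two gives the symmetric difference.

2020-01-02 through 2020-01-03, 2020-01-11 through 2020-01-16, 2020-01-19 through 2020-01-21, 2020-02-03 through 2020-02-03, 2020-02-05 through 2020-02-06, 2020-02-12 through 2020-02-12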